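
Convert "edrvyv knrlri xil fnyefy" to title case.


Input string: 'edrvyv knrlri xil fnyefy'
Operation: capitalize first letter of each word
Word transformations: 'edrvyv'->'Edrvyv', 'knrlri'->'Knrlri', 'xil'->'Xil', 'fnyefy'->'Fnyefy'
Result: Edrvyv Knrlri Xil Fnyefy


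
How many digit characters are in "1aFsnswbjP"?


Input string: '1aFsnswbjP'
Operation: count digit characters (0-9)
Scan: '1'(digit), 'a', 'F', 's', 'n', 's', 'w', 'b', 'j', 'P'
Digits found: 1
Result: 1


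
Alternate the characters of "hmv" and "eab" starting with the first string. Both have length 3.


String 1: 'hmv'
String 2: 'eab'
Operation: alternate characters
Pairs: 'h'+'e', 'm'+'a', 'v'+'b'
Result: hemavb


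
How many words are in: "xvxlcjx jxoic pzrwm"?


Input string: 'xvxlcjx jxoic pzrwm'
Operation: split by spaces
Words found: 'xvxlcjx', 'jxoic', 'pzrwm'
Word count: 3


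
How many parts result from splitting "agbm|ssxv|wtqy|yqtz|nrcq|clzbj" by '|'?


Input string: 'agbm|ssxv|wtqy|yqtz|nrcq|clzbj'
Delimiter: '|'
Split result: 'agbm', 'ssxv', 'wtqy', 'yqtz', 'nrcq', 'clzbj'
Number of parts: 6


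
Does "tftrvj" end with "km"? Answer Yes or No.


Input string: 'tftrvj'
Suffix to check: 'km'
Last 2 characters of input: 'vj'
Match: False
Result: No


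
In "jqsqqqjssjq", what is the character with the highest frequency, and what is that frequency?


Input: 'jqsqqqjssjq'
Operation: tally each character
Counts: 'j':3, 'q':5, 's':3
Maximum: 'q' appears 5 times


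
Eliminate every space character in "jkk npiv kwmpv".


Input string: 'jkk npiv kwmpv'
Operation: remove all spaces
Words: 'jkk', 'npiv', 'kwmpv'
Join without spaces: jkknpivkwmpv


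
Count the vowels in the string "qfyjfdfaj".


Input string: 'qfyjfdfaj'
Operation: count vowels (a, e, i, o, u)
Scan: s[0]='q', s[1]='f', s[2]='y', s[3]='j', s[4]='f', s[5]='d', s[6]='f', s[7]='a' (vowel), s[8]='j'
Vowels found: 1
Result: 1


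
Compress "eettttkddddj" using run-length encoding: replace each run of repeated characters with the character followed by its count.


Input: 'eettttkddddj'
Operation: identify consecutive runs
Runs: 'ee' -> e2, 'tttt' -> t4, 'k' -> k1, 'dddd' -> d4, 'j' -> j1
Encoded: e2t4k1d4j1


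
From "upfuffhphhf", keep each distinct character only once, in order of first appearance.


Input: 'upfuffhphhf'
Operation: keep first occurrence of each character
Scan: s[0]='u' new -> keep; s[1]='p' new -> keep; s[2]='f' new -> keep; s[3]='u' seen -> skip; s[4]='f' seen -> skip; s[5]='f' seen -> skip; s[6]='h' new -> keep; s[7]='p' seen -> skip; s[8]='h' seen -> skip; s[9]='h' seen -> skip; s[10]='f' seen -> skip
Result: upfh


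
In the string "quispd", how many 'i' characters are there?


Input string: 'quispd'
Target character: 'i'
Scan each position: s[2]='i'
Matches found at indices: 2
Total: 1


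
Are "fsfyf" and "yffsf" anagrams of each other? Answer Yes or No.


String 1: 'fsfyf' -> sorted: 'fffsy'
String 2: 'yffsf' -> sorted: 'fffsy'
Compare sorted forms: 'fffsy' == 'fffsy'
Anagram: Yes


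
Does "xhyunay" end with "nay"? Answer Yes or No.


Input string: 'xhyunay'
Suffix to check: 'nay'
Last 3 characters of input: 'nay'
Match: True
Result: Yes


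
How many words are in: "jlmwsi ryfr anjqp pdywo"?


Input string: 'jlmwsi ryfr anjqp pdywo'
Operation: split by spaces
Words found: 'jlmwsi', 'ryfr', 'anjqp', 'pdywo'
Word count: 4


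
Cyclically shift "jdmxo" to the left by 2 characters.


Input: 'jdmxo', shift = 2
Operation: split at index 2 and swap parts
Front part s[0:2] = 'jd'
Back part s[2:] = 'mxo'
Rotated = back + front = 'mxo' + 'jd'
Result: mxojd


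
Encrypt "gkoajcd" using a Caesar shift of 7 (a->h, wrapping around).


Input: 'gkoajcd', shift = 7
Operation: for each letter, (position + 7) mod 26
Mapping: 'g'(6+7=13)->'n', 'k'(10+7=17)->'r', 'o'(14+7=21)->'v', 'a'(0+7=7)->'h', 'j'(9+7=16)->'q', 'c'(2+7=9)->'j', 'd'(3+7=10)->'k'
Result: nrvhqjk


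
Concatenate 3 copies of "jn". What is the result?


Input string: 'jn'
Operation: repeat 3 times
Concatenation: 'jn' + 'jn' + 'jn'
Result: jnjnjn


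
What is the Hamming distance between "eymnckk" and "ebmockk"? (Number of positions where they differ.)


String 1: 'eymnckk'
String 2: 'ebmockk'
Compare each position: pos 0: 'e'=='e', pos 1: 'y'!='b', pos 2: 'm'=='m', pos 3: 'n'!='o', pos 4: 'c'=='c', pos 5: 'k'=='k', pos 6: 'k'=='k'
Differing positions: 2
Hamming distance: 2


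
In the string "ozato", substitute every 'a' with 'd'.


Input string: 'ozato'
Operation: replace 'a' with 'd'
Positions of 'a': 2
After replacement: ozdto


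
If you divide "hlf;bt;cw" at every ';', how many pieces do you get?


Input string: 'hlf;bt;cw'
Delimiter: ';'
Split result: 'hlf', 'bt', 'cw'
Number of parts: 3


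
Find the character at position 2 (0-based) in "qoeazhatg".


Input string: 'qoeazhatg'
Operation: get character at index 2
Index mapping: s[0]='q', s[1]='o', s[2]='e'
Result: 'e'


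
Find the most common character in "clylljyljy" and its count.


Input: 'clylljyljy'
Operation: tally each character
Counts: 'c':1, 'j':2, 'l':4, 'y':3
Maximum: 'l' appears 4 times


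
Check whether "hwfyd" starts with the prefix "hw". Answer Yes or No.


Input string: 'hwfyd'
Prefix to check: 'hw'
First 2 characters of input: 'hw'
Match: True
Result: Yes


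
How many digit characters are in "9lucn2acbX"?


Input string: '9lucn2acbX'
Operation: count digit characters (0-9)
Scan: '9'(digit), 'l', 'u', 'c', 'n', '2'(digit), 'a', 'c', 'b', 'X'
Digits found: 2
Result: 2


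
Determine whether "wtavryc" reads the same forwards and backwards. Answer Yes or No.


Input string: 'wtavryc'
Reversed: 'cyrvatw'
Compare pairs: s[0]='w' vs s[6]='c' (mismatch), s[1]='t' vs s[5]='y' (mismatch), s[2]='a' vs s[4]='r' (mismatch)
Palindrome: No


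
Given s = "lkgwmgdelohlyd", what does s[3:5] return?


Input string: 'lkgwmgdelohlyd'
Operation: slice [3:5]
Extract characters: s[3]='w', s[4]='m'
Result: wm


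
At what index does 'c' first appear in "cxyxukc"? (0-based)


Input string: 'cxyxukc'
Target: 'c'
Scanning left to right: s[0]='c'
First match at index: 0


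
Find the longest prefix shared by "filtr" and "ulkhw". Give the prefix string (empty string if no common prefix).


String 1: 'filtr'
String 2: 'ulkhw'
Compare position by position:
pos 0: 'f' vs 'u' differ -> stop
Longest common prefix: "" (length 0)


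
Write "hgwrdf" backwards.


Input string: 'hgwrdf'
Operation: reverse character order
Original order: 'h' -> 'g' -> 'w' -> 'r' -> 'd' -> 'f'
Reversed order: 'f' -> 'd' -> 'r' -> 'w' -> 'g' -> 'h'
Result: fdrwgh


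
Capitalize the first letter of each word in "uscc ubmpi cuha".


Input string: 'uscc ubmpi cuha'
Operation: capitalize first letter of each word
Word transformations: 'uscc'->'Uscc', 'ubmpi'->'Ubmpi', 'cuha'->'Cuha'
Result: Uscc Ubmpi Cuha


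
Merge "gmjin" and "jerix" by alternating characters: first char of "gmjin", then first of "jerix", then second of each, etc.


String 1: 'gmjin'
String 2: 'jerix'
Operation: alternate characters
Pairs: 'g'+'j', 'm'+'e', 'j'+'r', 'i'+'i', 'n'+'x'
Result: gjmejriinx


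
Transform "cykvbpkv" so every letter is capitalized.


Input string: 'cykvbpkv'
Operation: convert each letter to uppercase
Mapping: 'c'->'C', 'y'->'Y', 'k'->'K', 'v'->'V', 'b'->'B', 'p'->'P', 'k'->'K', 'v'->'V'
Result: CYKVBPKV


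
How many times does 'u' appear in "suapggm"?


Input string: 'suapggm'
Target character: 'u'
Scan each position: s[1]='u'
Matches found at indices: 1
Total: 1


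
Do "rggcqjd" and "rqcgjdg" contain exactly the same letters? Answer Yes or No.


String 1: 'rggcqjd' -> sorted: 'cdggjqr'
String 2: 'rqcgjdg' -> sorted: 'cdggjqr'
Compare sorted forms: 'cdggjqr' == 'cdggjqr'
Anagram: Yes


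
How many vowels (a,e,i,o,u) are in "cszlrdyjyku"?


Input string: 'cszlrdyjyku'
Operation: count vowels (a, e, i, o, u)
Scan: s[0]='c', s[1]='s', s[2]='z', s[3]='l', s[4]='r', s[5]='d', s[6]='y', s[7]='j', s[8]='y', s[9]='k', s[10]='u' (vowel)
Vowels found: 1
Result: 1


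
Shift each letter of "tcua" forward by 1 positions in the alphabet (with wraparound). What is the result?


Input: 'tcua', shift = 1
Operation: for each letter, (position + 1) mod 26
Mapping: 't'(19+1=20)->'u', 'c'(2+1=3)->'d', 'u'(20+1=21)->'v', 'a'(0+1=1)->'b'
Result: udvb


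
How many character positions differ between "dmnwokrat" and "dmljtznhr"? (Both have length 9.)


String 1: 'dmnwokrat'
String 2: 'dmljtznhr'
Compare each position: pos 0: 'd'=='d', pos 1: 'm'=='m', pos 2: 'n'!='l', pos 3: 'w'!='j', pos 4: 'o'!='t', pos 5: 'k'!='z', pos 6: 'r'!='n', pos 7: 'a'!='h', pos 8: 't'!='r'
Differing positions: 7
Hamming distance: 7


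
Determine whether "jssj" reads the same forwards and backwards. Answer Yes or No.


Input string: 'jssj'
Reversed: 'jssj'
Compare pairs: s[0]='j' vs s[3]='j' (match), s[1]='s' vs s[2]='s' (match)
Palindrome: Yes


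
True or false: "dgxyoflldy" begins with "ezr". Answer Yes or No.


Input string: 'dgxyoflldy'
Prefix to check: 'ezr'
First 3 characters of input: 'dgx'
Match: False
Result: No


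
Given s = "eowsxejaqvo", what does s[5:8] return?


Input string: 'eowsxejaqvo'
Operation: slice [5:8]
Extract characters: s[5]='e', s[6]='j', s[7]='a'
Result: eja


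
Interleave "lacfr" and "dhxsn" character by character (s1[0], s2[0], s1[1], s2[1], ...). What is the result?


String 1: 'lacfr'
String 2: 'dhxsn'
Operation: alternate characters
Pairs: 'l'+'d', 'a'+'h', 'c'+'x', 'f'+'s', 'r'+'n'
Result: ldahcxfsrn


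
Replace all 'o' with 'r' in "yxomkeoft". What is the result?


Input string: 'yxomkeoft'
Operation: replace 'o' with 'r'
Positions of 'o': 2, 6
After replacement: yxrmkerft


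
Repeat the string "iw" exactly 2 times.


Input string: 'iw'
Operation: repeat 2 times
Concatenation: 'iw' + 'iw'
Result: iwiw


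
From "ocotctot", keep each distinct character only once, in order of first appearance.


Input: 'ocotctot'
Operation: keep first occurrence of each character
Scan: s[0]='o' new -> keep; s[1]='c' new -> keep; s[2]='o' seen -> skip; s[3]='t' new -> keep; s[4]='c' seen -> skip; s[5]='t' seen -> skip; s[6]='o' seen -> skip; s[7]='t' seen -> skip
Result: oct


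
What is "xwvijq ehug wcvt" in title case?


Input string: 'xwvijq ehug wcvt'
Operation: capitalize first letter of each word
Word transformations: 'xwvijq'->'Xwvijq', 'ehug'->'Ehug', 'wcvt'->'Wcvt'
Result: Xwvijq Ehug Wcvt


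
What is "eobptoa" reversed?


Input string: 'eobptoa'
Operation: reverse character order
Original order: 'e' -> 'o' -> 'b' -> 'p' -> 't' -> 'o' -> 'a'
Reversed order: 'a' -> 'o' -> 't' -> 'p' -> 'b' -> 'o' -> 'e'
Result: aotpboe


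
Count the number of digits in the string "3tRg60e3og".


Input string: '3tRg60e3og'
Operation: count digit characters (0-9)
Scan: '3'(digit), 't', 'R', 'g', '6'(digit), '0'(digit), 'e', '3'(digit), 'o', 'g'
Digits found: 4
Result: 4


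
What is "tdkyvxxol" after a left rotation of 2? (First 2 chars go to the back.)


Input: 'tdkyvxxol', shift = 2
Operation: split at index 2 and swap parts
Front part s[0:2] = 'td'
Back part s[2:] = 'kyvxxol'
Rotated = back + front = 'kyvxxol' + 'td'
Result: kyvxxoltd


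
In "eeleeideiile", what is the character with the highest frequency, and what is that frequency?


Input: 'eeleeideiile'
Operation: tally each character
Counts: 'd':1, 'e':6, 'i':3, 'l':2
Maximum: 'e' appears 6 times


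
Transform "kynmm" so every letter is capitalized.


Input string: 'kynmm'
Operation: convert each letter to uppercase
Mapping: 'k'->'K', 'y'->'Y', 'n'->'N', 'm'->'M', 'm'->'M'
Result: KYNMM


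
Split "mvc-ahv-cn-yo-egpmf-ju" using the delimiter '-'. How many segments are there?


Input string: 'mvc-ahv-cn-yo-egpmf-ju'
Delimiter: '-'
Split result: 'mvc', 'ahv', 'cn', 'yo', 'egpmf', 'ju'
Number of parts: 6


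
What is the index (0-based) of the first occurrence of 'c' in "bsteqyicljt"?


Input string: 'bsteqyicljt'
Target: 'c'
Scanning left to right: s[0]='b', s[1]='s', s[2]='t', s[3]='e', s[4]='q', s[5]='y', s[6]='i', s[7]='c'
First match at index: 7


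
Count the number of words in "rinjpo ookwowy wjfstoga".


Input string: 'rinjpo ookwowy wjfstoga'
Operation: split by spaces
Words found: 'rinjpo', 'ookwowy', 'wjfstoga'
Word count: 3


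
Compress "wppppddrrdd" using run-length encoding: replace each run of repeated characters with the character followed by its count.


Input: 'wppppddrrdd'
Operation: identify consecutive runs
Runs: 'w' -> w1, 'pppp' -> p4, 'dd' -> d2, 'rr' -> r2, 'dd' -> d2
Encoded: w1p4d2r2d2


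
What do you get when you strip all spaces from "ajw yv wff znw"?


Input string: 'ajw yv wff znw'
Operation: remove all spaces
Words: 'ajw', 'yv', 'wff', 'znw'
Join without spaces: ajwyvwffznw


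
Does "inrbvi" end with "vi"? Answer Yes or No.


Input string: 'inrbvi'
Suffix to check: 'vi'
Last 2 characters of input: 'vi'
Match: True
Result: Yes


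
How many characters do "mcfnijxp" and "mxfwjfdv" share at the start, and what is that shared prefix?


String 1: 'mcfnijxp'
String 2: 'mxfwjfdv'
Compare position by position:
pos 0: 'm' vs 'm' match
pos 1: 'c' vs 'x' differ -> stop
Longest common prefix: "m" (length 1)


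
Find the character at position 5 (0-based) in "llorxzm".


Input string: 'llorxzm'
Operation: get character at index 5
Index mapping: s[0]='l', s[1]='l', s[2]='o', s[3]='r', s[4]='x', s[5]='z'
Result: 'z'


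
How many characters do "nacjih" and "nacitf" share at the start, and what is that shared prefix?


String 1: 'nacjih'
String 2: 'nacitf'
Compare position by position:
pos 0: 'n' vs 'n' match
pos 1: 'a' vs 'a' match
pos 2: 'c' vs 'c' match
pos 3: 'j' vs 'i' differ -> stop
Longest common prefix: "nac" (length 3)


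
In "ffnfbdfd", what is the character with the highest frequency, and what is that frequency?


Input: 'ffnfbdfd'
Operation: tally each character
Counts: 'b':1, 'd':2, 'f':4, 'n':1
Maximum: 'f' appears 4 times


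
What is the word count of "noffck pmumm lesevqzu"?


Input string: 'noffck pmumm lesevqzu'
Operation: split by spaces
Words found: 'noffck', 'pmumm', 'lesevqzu'
Word count: 3


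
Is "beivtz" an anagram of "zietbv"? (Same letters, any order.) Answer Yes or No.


String 1: 'zietbv' -> sorted: 'beitvz'
String 2: 'beivtz' -> sorted: 'beitvz'
Compare sorted forms: 'beitvz' == 'beitvz'
Anagram: Yes


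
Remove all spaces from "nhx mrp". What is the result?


Input string: 'nhx mrp'
Operation: remove all spaces
Words: 'nhx', 'mrp'
Join without spaces: nhxmrp


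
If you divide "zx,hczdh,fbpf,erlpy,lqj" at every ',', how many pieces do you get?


Input string: 'zx,hczdh,fbpf,erlpy,lqj'
Delimiter: ','
Split result: 'zx', 'hczdh', 'fbpf', 'erlpy', 'lqj'
Number of parts: 5


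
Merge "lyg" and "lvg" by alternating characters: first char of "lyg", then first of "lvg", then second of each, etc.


String 1: 'lyg'
String 2: 'lvg'
Operation: alternate characters
Pairs: 'l'+'l', 'y'+'v', 'g'+'g'
Result: llyvgg


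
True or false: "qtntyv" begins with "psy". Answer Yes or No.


Input string: 'qtntyv'
Prefix to check: 'psy'
First 3 characters of input: 'qtn'
Match: False
Result: No


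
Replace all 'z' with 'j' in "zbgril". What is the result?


Input string: 'zbgril'
Operation: replace 'z' with 'j'
Positions of 'z': 0
After replacement: jbgril


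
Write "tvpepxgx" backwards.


Input string: 'tvpepxgx'
Operation: reverse character order
Original order: 't' -> 'v' -> 'p' -> 'e' -> 'p' -> 'x' -> 'g' -> 'x'
Reversed order: 'x' -> 'g' -> 'x' -> 'p' -> 'e' -> 'p' -> 'v' -> 't'
Result: xgxpepvt


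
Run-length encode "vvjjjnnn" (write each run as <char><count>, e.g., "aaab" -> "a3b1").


Input: 'vvjjjnnn'
Operation: identify consecutive runs
Runs: 'vv' -> v2, 'jjj' -> j3, 'nnn' -> n3
Encoded: v2j3n3


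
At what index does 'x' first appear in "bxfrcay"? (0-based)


Input string: 'bxfrcay'
Target: 'x'
Scanning left to right: s[0]='b', s[1]='x'
First match at index: 1


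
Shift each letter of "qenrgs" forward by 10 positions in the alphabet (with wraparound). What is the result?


Input: 'qenrgs', shift = 10
Operation: for each letter, (position + 10) mod 26
Mapping: 'q'(16+10=26, 26 mod 26=0)->'a', 'e'(4+10=14)->'o', 'n'(13+10=23)->'x', 'r'(17+10=27, 27 mod 26=1)->'b', 'g'(6+10=16)->'q', 's'(18+10=28, 28 mod 26=2)->'c'
Result: aoxbqc


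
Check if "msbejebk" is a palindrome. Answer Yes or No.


Input string: 'msbejebk'
Reversed: 'kbejebsm'
Compare pairs: s[0]='m' vs s[7]='k' (mismatch), s[1]='s' vs s[6]='b' (mismatch), s[2]='b' vs s[5]='e' (mismatch), s[3]='e' vs s[4]='j' (mismatch)
Palindrome: No


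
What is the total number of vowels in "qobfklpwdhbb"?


Input string: 'qobfklpwdhbb'
Operation: count vowels (a, e, i, o, u)
Scan: s[0]='q', s[1]='o' (vowel), s[2]='b', s[3]='f', s[4]='k', s[5]='l', s[6]='p', s[7]='w', s[8]='d', s[9]='h', s[10]='b', s[11]='b'
Vowels found: 1
Result: 1


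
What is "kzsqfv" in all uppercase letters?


Input string: 'kzsqfv'
Operation: convert each letter to uppercase
Mapping: 'k'->'K', 'z'->'Z', 's'->'S', 'q'->'Q', 'f'->'F', 'v'->'V'
Result: KZSQFV


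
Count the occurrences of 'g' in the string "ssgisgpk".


Input string: 'ssgisgpk'
Target character: 'g'
Scan each position: s[2]='g', s[5]='g'
Matches found at indices: 2, 5
Total: 2


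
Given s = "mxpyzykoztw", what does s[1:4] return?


Input string: 'mxpyzykoztw'
Operation: slice [1:4]
Extract characters: s[1]='x', s[2]='p', s[3]='y'
Result: xpy


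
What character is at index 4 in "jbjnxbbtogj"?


Input string: 'jbjnxbbtogj'
Operation: get character at index 4
Index mapping: s[0]='j', s[1]='b', s[2]='j', s[3]='n', s[4]='x'
Result: 'x'


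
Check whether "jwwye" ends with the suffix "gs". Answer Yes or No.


Input string: 'jwwye'
Suffix to check: 'gs'
Last 2 characters of input: 'ye'
Match: False
Result: No


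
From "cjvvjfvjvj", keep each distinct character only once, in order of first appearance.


Input: 'cjvvjfvjvj'
Operation: keep first occurrence of each character
Scan: s[0]='c' new -> keep; s[1]='j' new -> keep; s[2]='v' new -> keep; s[3]='v' seen -> skip; s[4]='j' seen -> skip; s[5]='f' new -> keep; s[6]='v' seen -> skip; s[7]='j' seen -> skip; s[8]='v' seen -> skip; s[9]='j' seen -> skip
Result: cjvf


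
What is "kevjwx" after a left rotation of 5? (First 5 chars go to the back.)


Input: 'kevjwx', shift = 5
Operation: split at index 5 and swap parts
Front part s[0:5] = 'kevjw'
Back part s[5:] = 'x'
Rotated = back + front = 'x' + 'kevjw'
Result: xkevjw


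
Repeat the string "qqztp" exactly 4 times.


Input string: 'qqztp'
Operation: repeat 4 times
Concatenation: 'qqztp' + 'qqztp' + 'qqztp' + 'qqztp'
Result: qqztpqqztpqqztpqqztp


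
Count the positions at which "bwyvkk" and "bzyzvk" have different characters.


String 1: 'bwyvkk'
String 2: 'bzyzvk'
Compare each position: pos 0: 'b'=='b', pos 1: 'w'!='z', pos 2: 'y'=='y', pos 3: 'v'!='z', pos 4: 'k'!='v', pos 5: 'k'=='k'
Differing positions: 3
Hamming distance: 3


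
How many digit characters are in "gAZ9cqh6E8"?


Input string: 'gAZ9cqh6E8'
Operation: count digit characters (0-9)
Scan: 'g', 'A', 'Z', '9'(digit), 'c', 'q', 'h', '6'(digit), 'E', '8'(digit)
Digits found: 3
Result: 3


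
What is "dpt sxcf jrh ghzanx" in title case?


Input string: 'dpt sxcf jrh ghzanx'
Operation: capitalize first letter of each word
Word transformations: 'dpt'->'Dpt', 'sxcf'->'Sxcf', 'jrh'->'Jrh', 'ghzanx'->'Ghzanx'
Result: Dpt Sxcf Jrh Ghzanx


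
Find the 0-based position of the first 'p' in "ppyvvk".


Input string: 'ppyvvk'
Target: 'p'
Scanning left to right: s[0]='p'
First match at index: 0


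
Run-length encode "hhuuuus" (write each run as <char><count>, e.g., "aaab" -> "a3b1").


Input: 'hhuuuus'
Operation: identify consecutive runs
Runs: 'hh' -> h2, 'uuuu' -> u4, 's' -> s1
Encoded: h2u4s1


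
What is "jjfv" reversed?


Input string: 'jjfv'
Operation: reverse character order
Original order: 'j' -> 'j' -> 'f' -> 'v'
Reversed order: 'v' -> 'f' -> 'j' -> 'j'
Result: vfjj


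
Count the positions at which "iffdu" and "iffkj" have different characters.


String 1: 'iffdu'
String 2: 'iffkj'
Compare each position: pos 0: 'i'=='i', pos 1: 'f'=='f', pos 2: 'f'=='f', pos 3: 'd'!='k', pos 4: 'u'!='j'
Differing positions: 2
Hamming distance: 2


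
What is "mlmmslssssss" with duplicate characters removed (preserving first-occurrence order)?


Input: 'mlmmslssssss'
Operation: keep first occurrence of each character
Scan: s[0]='m' new -> keep; s[1]='l' new -> keep; s[2]='m' seen -> skip; s[3]='m' seen -> skip; s[4]='s' new -> keep; s[5]='l' seen -> skip; s[6]='s' seen -> skip; s[7]='s' seen -> skip; s[8]='s' seen -> skip; s[9]='s' seen -> skip; s[10]='s' seen -> skip; s[11]='s' seen -> skip
Result: mls


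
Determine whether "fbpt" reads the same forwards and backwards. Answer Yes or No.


Input string: 'fbpt'
Reversed: 'tpbf'
Compare pairs: s[0]='f' vs s[3]='t' (mismatch), s[1]='b' vs s[2]='p' (mismatch)
Palindrome: No


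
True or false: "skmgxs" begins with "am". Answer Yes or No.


Input string: 'skmgxs'
Prefix to check: 'am'
First 2 characters of input: 'sk'
Match: False
Result: No


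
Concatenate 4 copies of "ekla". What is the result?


Input string: 'ekla'
Operation: repeat 4 times
Concatenation: 'ekla' + 'ekla' + 'ekla' + 'ekla'
Result: eklaeklaeklaekla


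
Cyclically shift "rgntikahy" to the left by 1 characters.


Input: 'rgntikahy', shift = 1
Operation: split at index 1 and swap parts
Front part s[0:1] = 'r'
Back part s[1:] = 'gntikahy'
Rotated = back + front = 'gntikahy' + 'r'
Result: gntikahyr


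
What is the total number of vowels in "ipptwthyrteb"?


Input string: 'ipptwthyrteb'
Operation: count vowels (a, e, i, o, u)
Scan: s[0]='i' (vowel), s[1]='p', s[2]='p', s[3]='t', s[4]='w', s[5]='t', s[6]='h', s[7]='y', s[8]='r', s[9]='t', s[10]='e' (vowel), s[11]='b'
Vowels found: 2
Result: 2


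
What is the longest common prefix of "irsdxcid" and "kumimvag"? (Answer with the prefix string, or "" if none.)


String 1: 'irsdxcid'
String 2: 'kumimvag'
Compare position by position:
pos 0: 'i' vs 'k' differ -> stop
Longest common prefix: "" (length 0)


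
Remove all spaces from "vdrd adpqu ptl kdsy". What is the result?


Input string: 'vdrd adpqu ptl kdsy'
Operation: remove all spaces
Words: 'vdrd', 'adpqu', 'ptl', 'kdsy'
Join without spaces: vdrdadpquptlkdsy


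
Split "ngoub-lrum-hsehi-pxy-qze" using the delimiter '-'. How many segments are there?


Input string: 'ngoub-lrum-hsehi-pxy-qze'
Delimiter: '-'
Split result: 'ngoub', 'lrum', 'hsehi', 'pxy', 'qze'
Number of parts: 5


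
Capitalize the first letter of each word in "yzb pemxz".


Input string: 'yzb pemxz'
Operation: capitalize first letter of each word
Word transformations: 'yzb'->'Yzb', 'pemxz'->'Pemxz'
Result: Yzb Pemxz


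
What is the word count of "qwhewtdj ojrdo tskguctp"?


Input string: 'qwhewtdj ojrdo tskguctp'
Operation: split by spaces
Words found: 'qwhewtdj', 'ojrdo', 'tskguctp'
Word count: 3


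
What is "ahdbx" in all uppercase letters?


Input string: 'ahdbx'
Operation: convert each letter to uppercase
Mapping: 'a'->'A', 'h'->'H', 'd'->'D', 'b'->'B', 'x'->'X'
Result: AHDBX


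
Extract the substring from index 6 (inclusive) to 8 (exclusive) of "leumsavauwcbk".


Input string: 'leumsavauwcbk'
Operation: slice [6:8]
Extract characters: s[6]='v', s[7]='a'
Result: va


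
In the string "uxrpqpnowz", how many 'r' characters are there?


Input string: 'uxrpqpnowz'
Target character: 'r'
Scan each position: s[2]='r'
Matches found at indices: 2
Total: 1


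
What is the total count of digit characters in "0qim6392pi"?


Input string: '0qim6392pi'
Operation: count digit characters (0-9)
Scan: '0'(digit), 'q', 'i', 'm', '6'(digit), '3'(digit), '9'(digit), '2'(digit), 'p', 'i'
Digits found: 5
Result: 5


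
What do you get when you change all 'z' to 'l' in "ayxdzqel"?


Input string: 'ayxdzqel'
Operation: replace 'z' with 'l'
Positions of 'z': 4
After replacement: ayxdlqel


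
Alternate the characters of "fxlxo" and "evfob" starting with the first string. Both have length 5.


String 1: 'fxlxo'
String 2: 'evfob'
Operation: alternate characters
Pairs: 'f'+'e', 'x'+'v', 'l'+'f', 'x'+'o', 'o'+'b'
Result: fexvlfxoob


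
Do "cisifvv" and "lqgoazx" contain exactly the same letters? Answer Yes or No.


String 1: 'cisifvv' -> sorted: 'cfiisvv'
String 2: 'lqgoazx' -> sorted: 'agloqxz'
Compare sorted forms: 'cfiisvv' != 'agloqxz'
Anagram: No


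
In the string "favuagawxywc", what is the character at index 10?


Input string: 'favuagawxywc'
Operation: get character at index 10
Index mapping: s[0]='f', s[1]='a', s[2]='v', s[3]='u', s[4]='a', s[5]='g', s[6]='a', s[7]='w', s[8]='x', s[9]='y', s[10]='w'
Result: 'w'


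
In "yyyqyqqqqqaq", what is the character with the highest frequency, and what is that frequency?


Input: 'yyyqyqqqqqaq'
Operation: tally each character
Counts: 'a':1, 'q':7, 'y':4
Maximum: 'q' appears 7 times


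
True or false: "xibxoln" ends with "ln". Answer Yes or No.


Input string: 'xibxoln'
Suffix to check: 'ln'
Last 2 characters of input: 'ln'
Match: True
Result: Yes


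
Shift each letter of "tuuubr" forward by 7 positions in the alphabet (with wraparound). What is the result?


Input: 'tuuubr', shift = 7
Operation: for each letter, (position + 7) mod 26
Mapping: 't'(19+7=26, 26 mod 26=0)->'a', 'u'(20+7=27, 27 mod 26=1)->'b', 'u'(20+7=27, 27 mod 26=1)->'b', 'u'(20+7=27, 27 mod 26=1)->'b', 'b'(1+7=8)->'i', 'r'(17+7=24)->'y'
Result: abbbiy


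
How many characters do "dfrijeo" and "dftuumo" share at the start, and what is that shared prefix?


String 1: 'dfrijeo'
String 2: 'dftuumo'
Compare position by position:
pos 0: 'd' vs 'd' match
pos 1: 'f' vs 'f' match
pos 2: 'r' vs 't' differ -> stop
Longest common prefix: "df" (length 2)


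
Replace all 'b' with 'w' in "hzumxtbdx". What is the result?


Input string: 'hzumxtbdx'
Operation: replace 'b' with 'w'
Positions of 'b': 6
After replacement: hzumxtwdx


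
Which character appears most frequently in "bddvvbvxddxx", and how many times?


Input: 'bddvvbvxddxx'
Operation: tally each character
Counts: 'b':2, 'd':4, 'v':3, 'x':3
Maximum: 'd' appears 4 times


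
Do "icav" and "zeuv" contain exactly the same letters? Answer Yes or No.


String 1: 'icav' -> sorted: 'aciv'
String 2: 'zeuv' -> sorted: 'euvz'
Compare sorted forms: 'aciv' != 'euvz'
Anagram: No


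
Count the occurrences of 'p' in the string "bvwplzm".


Input string: 'bvwplzm'
Target character: 'p'
Scan each position: s[3]='p'
Matches found at indices: 3
Total: 1


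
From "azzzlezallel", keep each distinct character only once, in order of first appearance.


Input: 'azzzlezallel'
Operation: keep first occurrence of each character
Scan: s[0]='a' new -> keep; s[1]='z' new -> keep; s[2]='z' seen -> skip; s[3]='z' seen -> skip; s[4]='l' new -> keep; s[5]='e' new -> keep; s[6]='z' seen -> skip; s[7]='a' seen -> skip; s[8]='l' seen -> skip; s[9]='l' seen -> skip; s[10]='e' seen -> skip; s[11]='l' seen -> skip
Result: azle


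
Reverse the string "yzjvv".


Input string: 'yzjvv'
Operation: reverse character order
Original order: 'y' -> 'z' -> 'j' -> 'v' -> 'v'
Reversed order: 'v' -> 'v' -> 'j' -> 'z' -> 'y'
Result: vvjzy


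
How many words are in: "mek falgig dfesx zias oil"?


Input string: 'mek falgig dfesx zias oil'
Operation: split by spaces
Words found: 'mek', 'falgig', 'dfesx', 'zias', 'oil'
Word count: 5


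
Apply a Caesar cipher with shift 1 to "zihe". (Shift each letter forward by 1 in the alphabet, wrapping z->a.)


Input: 'zihe', shift = 1
Operation: for each letter, (position + 1) mod 26
Mapping: 'z'(25+1=26, 26 mod 26=0)->'a', 'i'(8+1=9)->'j', 'h'(7+1=8)->'i', 'e'(4+1=5)->'f'
Result: ajif


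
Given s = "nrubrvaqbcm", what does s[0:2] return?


Input string: 'nrubrvaqbcm'
Operation: slice [0:2]
Extract characters: s[0]='n', s[1]='r'
Result: nr


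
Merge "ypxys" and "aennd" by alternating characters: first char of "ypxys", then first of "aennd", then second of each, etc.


String 1: 'ypxys'
String 2: 'aennd'
Operation: alternate characters
Pairs: 'y'+'a', 'p'+'e', 'x'+'n', 'y'+'n', 's'+'d'
Result: yapexnynsd


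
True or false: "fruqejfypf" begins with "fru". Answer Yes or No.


Input string: 'fruqejfypf'
Prefix to check: 'fru'
First 3 characters of input: 'fru'
Match: True
Result: Yes


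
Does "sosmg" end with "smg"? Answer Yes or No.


Input string: 'sosmg'
Suffix to check: 'smg'
Last 3 characters of input: 'smg'
Match: True
Result: Yes


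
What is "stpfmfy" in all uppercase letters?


Input string: 'stpfmfy'
Operation: convert each letter to uppercase
Mapping: 's'->'S', 't'->'T', 'p'->'P', 'f'->'F', 'm'->'M', 'f'->'F', 'y'->'Y'
Result: STPFMFY


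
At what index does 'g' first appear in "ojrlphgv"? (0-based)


Input string: 'ojrlphgv'
Target: 'g'
Scanning left to right: s[0]='o', s[1]='j', s[2]='r', s[3]='l', s[4]='p', s[5]='h', s[6]='g'
First match at index: 6


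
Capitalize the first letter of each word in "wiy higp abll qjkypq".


Input string: 'wiy higp abll qjkypq'
Operation: capitalize first letter of each word
Word transformations: 'wiy'->'Wiy', 'higp'->'Higp', 'abll'->'Abll', 'qjkypq'->'Qjkypq'
Result: Wiy Higp Abll Qjkypq


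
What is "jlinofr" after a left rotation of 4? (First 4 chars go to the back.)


Input: 'jlinofr', shift = 4
Operation: split at index 4 and swap parts
Front part s[0:4] = 'jlin'
Back part s[4:] = 'ofr'
Rotated = back + front = 'ofr' + 'jlin'
Result: ofrjlin


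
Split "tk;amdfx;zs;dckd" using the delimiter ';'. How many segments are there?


Input string: 'tk;amdfx;zs;dckd'
Delimiter: ';'
Split result: 'tk', 'amdfx', 'zs', 'dckd'
Number of parts: 4


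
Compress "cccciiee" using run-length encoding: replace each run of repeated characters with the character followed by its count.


Input: 'cccciiee'
Operation: identify consecutive runs
Runs: 'cccc' -> c4, 'ii' -> i2, 'ee' -> e2
Encoded: c4i2e2


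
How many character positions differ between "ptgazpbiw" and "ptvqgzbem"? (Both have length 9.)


String 1: 'ptgazpbiw'
String 2: 'ptvqgzbem'
Compare each position: pos 0: 'p'=='p', pos 1: 't'=='t', pos 2: 'g'!='v', pos 3: 'a'!='q', pos 4: 'z'!='g', pos 5: 'p'!='z', pos 6: 'b'=='b', pos 7: 'i'!='e', pos 8: 'w'!='m'
Differing positions: 6
Hamming distance: 6


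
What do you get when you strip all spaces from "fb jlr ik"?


Input string: 'fb jlr ik'
Operation: remove all spaces
Words: 'fb', 'jlr', 'ik'
Join without spaces: fbjlrik


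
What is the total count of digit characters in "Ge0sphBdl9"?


Input string: 'Ge0sphBdl9'
Operation: count digit characters (0-9)
Scan: 'G', 'e', '0'(digit), 's', 'p', 'h', 'B', 'd', 'l', '9'(digit)
Digits found: 2
Result: 2


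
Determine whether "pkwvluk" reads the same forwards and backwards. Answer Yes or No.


Input string: 'pkwvluk'
Reversed: 'kulvwkp'
Compare pairs: s[0]='p' vs s[6]='k' (mismatch), s[1]='k' vs s[5]='u' (mismatch), s[2]='w' vs s[4]='l' (mismatch)
Palindrome: No


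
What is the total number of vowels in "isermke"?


Input string: 'isermke'
Operation: count vowels (a, e, i, o, u)
Scan: s[0]='i' (vowel), s[1]='s', s[2]='e' (vowel), s[3]='r', s[4]='m', s[5]='k', s[6]='e' (vowel)
Vowels found: 3
Result: 3


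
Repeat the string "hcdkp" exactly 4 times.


Input string: 'hcdkp'
Operation: repeat 4 times
Concatenation: 'hcdkp' + 'hcdkp' + 'hcdkp' + 'hcdkp'
Result: hcdkphcdkphcdkphcdkp


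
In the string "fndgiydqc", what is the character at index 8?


Input string: 'fndgiydqc'
Operation: get character at index 8
Index mapping: s[0]='f', s[1]='n', s[2]='d', s[3]='g', s[4]='i', s[5]='y', s[6]='d', s[7]='q', s[8]='c'
Result: 'c'


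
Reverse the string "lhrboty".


Input string: 'lhrboty'
Operation: reverse character order
Original order: 'l' -> 'h' -> 'r' -> 'b' -> 'o' -> 't' -> 'y'
Reversed order: 'y' -> 't' -> 'o' -> 'b' -> 'r' -> 'h' -> 'l'
Result: ytobrhl


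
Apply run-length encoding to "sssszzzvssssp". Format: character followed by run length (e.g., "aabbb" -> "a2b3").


Input: 'sssszzzvssssp'
Operation: identify consecutive runs
Runs: 'ssss' -> s4, 'zzz' -> z3, 'v' -> v1, 'ssss' -> s4, 'p' -> p1
Encoded: s4z3v1s4p1


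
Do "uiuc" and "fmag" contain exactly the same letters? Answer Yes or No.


String 1: 'uiuc' -> sorted: 'ciuu'
String 2: 'fmag' -> sorted: 'afgm'
Compare sorted forms: 'ciuu' != 'afgm'
Anagram: No


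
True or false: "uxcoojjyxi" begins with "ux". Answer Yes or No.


Input string: 'uxcoojjyxi'
Prefix to check: 'ux'
First 2 characters of input: 'ux'
Match: True
Result: Yes


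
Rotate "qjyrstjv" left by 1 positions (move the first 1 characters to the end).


Input: 'qjyrstjv', shift = 1
Operation: split at index 1 and swap parts
Front part s[0:1] = 'q'
Back part s[1:] = 'jyrstjv'
Rotated = back + front = 'jyrstjv' + 'q'
Result: jyrstjvq


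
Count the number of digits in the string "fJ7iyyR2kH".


Input string: 'fJ7iyyR2kH'
Operation: count digit characters (0-9)
Scan: 'f', 'J', '7'(digit), 'i', 'y', 'y', 'R', '2'(digit), 'k', 'H'
Digits found: 2
Result: 2


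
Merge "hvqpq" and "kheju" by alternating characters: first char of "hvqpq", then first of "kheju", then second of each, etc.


String 1: 'hvqpq'
String 2: 'kheju'
Operation: alternate characters
Pairs: 'h'+'k', 'v'+'h', 'q'+'e', 'p'+'j', 'q'+'u'
Result: hkvhqepjqu


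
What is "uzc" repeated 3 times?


Input string: 'uzc'
Operation: repeat 3 times
Concatenation: 'uzc' + 'uzc' + 'uzc'
Result: uzcuzcuzc


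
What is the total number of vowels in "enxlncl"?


Input string: 'enxlncl'
Operation: count vowels (a, e, i, o, u)
Scan: s[0]='e' (vowel), s[1]='n', s[2]='x', s[3]='l', s[4]='n', s[5]='c', s[6]='l'
Vowels found: 1
Result: 1


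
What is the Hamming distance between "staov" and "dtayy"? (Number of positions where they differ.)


String 1: 'staov'
String 2: 'dtayy'
Compare each position: pos 0: 's'!='d', pos 1: 't'=='t', pos 2: 'a'=='a', pos 3: 'o'!='y', pos 4: 'v'!='y'
Differing positions: 3
Hamming distance: 3


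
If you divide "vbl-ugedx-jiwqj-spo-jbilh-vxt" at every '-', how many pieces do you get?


Input string: 'vbl-ugedx-jiwqj-spo-jbilh-vxt'
Delimiter: '-'
Split result: 'vbl', 'ugedx', 'jiwqj', 'spo', 'jbilh', 'vxt'
Number of parts: 6


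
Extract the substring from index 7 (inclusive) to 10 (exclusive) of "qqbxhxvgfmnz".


Input string: 'qqbxhxvgfmnz'
Operation: slice [7:10]
Extract characters: s[7]='g', s[8]='f', s[9]='m'
Result: gfm


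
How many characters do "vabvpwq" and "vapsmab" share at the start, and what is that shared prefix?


String 1: 'vabvpwq'
String 2: 'vapsmab'
Compare position by position:
pos 0: 'v' vs 'v' match
pos 1: 'a' vs 'a' match
pos 2: 'b' vs 'p' differ -> stop
Longest common prefix: "va" (length 2)


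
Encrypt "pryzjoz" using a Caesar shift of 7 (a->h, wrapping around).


Input: 'pryzjoz', shift = 7
Operation: for each letter, (position + 7) mod 26
Mapping: 'p'(15+7=22)->'w', 'r'(17+7=24)->'y', 'y'(24+7=31, 31 mod 26=5)->'f', 'z'(25+7=32, 32 mod 26=6)->'g', 'j'(9+7=16)->'q', 'o'(14+7=21)->'v', 'z'(25+7=32, 32 mod 26=6)->'g'
Result: wyfgqvg


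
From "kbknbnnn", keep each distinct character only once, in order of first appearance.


Input: 'kbknbnnn'
Operation: keep first occurrence of each character
Scan: s[0]='k' new -> keep; s[1]='b' new -> keep; s[2]='k' seen -> skip; s[3]='n' new -> keep; s[4]='b' seen -> skip; s[5]='n' seen -> skip; s[6]='n' seen -> skip; s[7]='n' seen -> skip
Result: kbn


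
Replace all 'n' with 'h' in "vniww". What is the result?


Input string: 'vniww'
Operation: replace 'n' with 'h'
Positions of 'n': 1
After replacement: vhiww


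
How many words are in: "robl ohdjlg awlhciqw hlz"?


Input string: 'robl ohdjlg awlhciqw hlz'
Operation: split by spaces
Words found: 'robl', 'ohdjlg', 'awlhciqw', 'hlz'
Word count: 4


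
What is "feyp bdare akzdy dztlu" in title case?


Input string: 'feyp bdare akzdy dztlu'
Operation: capitalize first letter of each word
Word transformations: 'feyp'->'Feyp', 'bdare'->'Bdare', 'akzdy'->'Akzdy', 'dztlu'->'Dztlu'
Result: Feyp Bdare Akzdy Dztlu


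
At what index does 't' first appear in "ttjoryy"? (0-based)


Input string: 'ttjoryy'
Target: 't'
Scanning left to right: s[0]='t'
First match at index: 0


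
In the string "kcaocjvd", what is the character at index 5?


Input string: 'kcaocjvd'
Operation: get character at index 5
Index mapping: s[0]='k', s[1]='c', s[2]='a', s[3]='o', s[4]='c', s[5]='j'
Result: 'j'


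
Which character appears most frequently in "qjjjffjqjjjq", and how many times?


Input: 'qjjjffjqjjjq'
Operation: tally each character
Counts: 'f':2, 'j':7, 'q':3
Maximum: 'j' appears 7 times


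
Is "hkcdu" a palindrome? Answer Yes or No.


Input string: 'hkcdu'
Reversed: 'udckh'
Compare pairs: s[0]='h' vs s[4]='u' (mismatch), s[1]='k' vs s[3]='d' (mismatch)
Palindrome: No


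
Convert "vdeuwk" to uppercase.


Input string: 'vdeuwk'
Operation: convert each letter to uppercase
Mapping: 'v'->'V', 'd'->'D', 'e'->'E', 'u'->'U', 'w'->'W', 'k'->'K'
Result: VDEUWK


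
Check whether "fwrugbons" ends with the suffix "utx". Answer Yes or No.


Input string: 'fwrugbons'
Suffix to check: 'utx'
Last 3 characters of input: 'ons'
Match: False
Result: No


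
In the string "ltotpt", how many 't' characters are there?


Input string: 'ltotpt'
Target character: 't'
Scan each position: s[1]='t', s[3]='t', s[5]='t'
Matches found at indices: 1, 3, 5
Total: 3


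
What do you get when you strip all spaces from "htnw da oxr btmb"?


Input string: 'htnw da oxr btmb'
Operation: remove all spaces
Words: 'htnw', 'da', 'oxr', 'btmb'
Join without spaces: htnwdaoxrbtmb


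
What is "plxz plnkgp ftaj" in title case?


Input string: 'plxz plnkgp ftaj'
Operation: capitalize first letter of each word
Word transformations: 'plxz'->'Plxz', 'plnkgp'->'Plnkgp', 'ftaj'->'Ftaj'
Result: Plxz Plnkgp Ftaj


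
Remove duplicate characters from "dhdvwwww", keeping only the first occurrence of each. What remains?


Input: 'dhdvwwww'
Operation: keep first occurrence of each character
Scan: s[0]='d' new -> keep; s[1]='h' new -> keep; s[2]='d' seen -> skip; s[3]='v' new -> keep; s[4]='w' new -> keep; s[5]='w' seen -> skip; s[6]='w' seen -> skip; s[7]='w' seen -> skip
Result: dhvw


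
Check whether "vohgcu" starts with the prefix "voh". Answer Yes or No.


Input string: 'vohgcu'
Prefix to check: 'voh'
First 3 characters of input: 'voh'
Match: True
Result: Yes


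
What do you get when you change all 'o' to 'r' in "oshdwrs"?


Input string: 'oshdwrs'
Operation: replace 'o' with 'r'
Positions of 'o': 0
After replacement: rshdwrs


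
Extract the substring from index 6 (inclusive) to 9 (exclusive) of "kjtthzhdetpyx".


Input string: 'kjtthzhdetpyx'
Operation: slice [6:9]
Extract characters: s[6]='h', s[7]='d', s[8]='e'
Result: hde


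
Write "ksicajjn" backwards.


Input string: 'ksicajjn'
Operation: reverse character order
Original order: 'k' -> 's' -> 'i' -> 'c' -> 'a' -> 'j' -> 'j' -> 'n'
Reversed order: 'n' -> 'j' -> 'j' -> 'a' -> 'c' -> 'i' -> 's' -> 'k'
Result: njjacisk


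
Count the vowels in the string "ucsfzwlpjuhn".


Input string: 'ucsfzwlpjuhn'
Operation: count vowels (a, e, i, o, u)
Scan: s[0]='u' (vowel), s[1]='c', s[2]='s', s[3]='f', s[4]='z', s[5]='w', s[6]='l', s[7]='p', s[8]='j', s[9]='u' (vowel), s[10]='h', s[11]='n'
Vowels found: 2
Result: 2
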